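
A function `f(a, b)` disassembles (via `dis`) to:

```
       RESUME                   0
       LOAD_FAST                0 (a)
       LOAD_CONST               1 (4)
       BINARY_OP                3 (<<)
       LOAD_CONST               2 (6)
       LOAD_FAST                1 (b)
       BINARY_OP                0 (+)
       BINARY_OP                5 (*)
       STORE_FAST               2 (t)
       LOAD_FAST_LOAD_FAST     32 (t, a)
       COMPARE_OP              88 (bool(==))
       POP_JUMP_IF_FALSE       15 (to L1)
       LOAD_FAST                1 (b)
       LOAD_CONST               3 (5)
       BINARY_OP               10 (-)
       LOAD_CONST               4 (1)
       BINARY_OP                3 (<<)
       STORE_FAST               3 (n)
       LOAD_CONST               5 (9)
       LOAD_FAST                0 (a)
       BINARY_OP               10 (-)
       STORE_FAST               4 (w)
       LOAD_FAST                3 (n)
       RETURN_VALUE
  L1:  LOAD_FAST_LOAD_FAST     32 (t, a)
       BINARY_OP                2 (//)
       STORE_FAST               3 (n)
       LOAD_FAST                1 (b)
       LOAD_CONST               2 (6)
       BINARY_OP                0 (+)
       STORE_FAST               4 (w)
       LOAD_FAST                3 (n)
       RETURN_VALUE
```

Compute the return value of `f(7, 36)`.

672

LOAD_FAST a → push 7. Stack: [7]
LOAD_CONST → push 4. Stack: [7, 4]
BINARY_OP << → 7 << 4 = 112. Stack: [112]
LOAD_CONST → push 6. Stack: [112, 6]
LOAD_FAST b → push 36. Stack: [112, 6, 36]
BINARY_OP + → 6 + 36 = 42. Stack: [112, 42]
BINARY_OP * → 112 * 42 = 4704. Stack: [4704]
STORE_FAST t → t=4704. Stack: []
LOAD_FAST_LOAD_FAST t,a → push 4704,7. Stack: [4704, 7]
COMPARE_OP bool(==) → 4704 vs 7 = False. Stack: [False]
POP_JUMP_IF_FALSE → pop False; jump. Stack: []
LOAD_FAST_LOAD_FAST t,a → push 4704,7. Stack: [4704, 7]
BINARY_OP // → 4704 // 7 = 672. Stack: [672]
STORE_FAST n → n=672. Stack: []
LOAD_FAST b → push 36. Stack: [36]
LOAD_CONST → push 6. Stack: [36, 6]
BINARY_OP + → 36 + 6 = 42. Stack: [42]
STORE_FAST w → w=42. Stack: []
LOAD_FAST n → push 672. Stack: [672]
RETURN_VALUE → return 672.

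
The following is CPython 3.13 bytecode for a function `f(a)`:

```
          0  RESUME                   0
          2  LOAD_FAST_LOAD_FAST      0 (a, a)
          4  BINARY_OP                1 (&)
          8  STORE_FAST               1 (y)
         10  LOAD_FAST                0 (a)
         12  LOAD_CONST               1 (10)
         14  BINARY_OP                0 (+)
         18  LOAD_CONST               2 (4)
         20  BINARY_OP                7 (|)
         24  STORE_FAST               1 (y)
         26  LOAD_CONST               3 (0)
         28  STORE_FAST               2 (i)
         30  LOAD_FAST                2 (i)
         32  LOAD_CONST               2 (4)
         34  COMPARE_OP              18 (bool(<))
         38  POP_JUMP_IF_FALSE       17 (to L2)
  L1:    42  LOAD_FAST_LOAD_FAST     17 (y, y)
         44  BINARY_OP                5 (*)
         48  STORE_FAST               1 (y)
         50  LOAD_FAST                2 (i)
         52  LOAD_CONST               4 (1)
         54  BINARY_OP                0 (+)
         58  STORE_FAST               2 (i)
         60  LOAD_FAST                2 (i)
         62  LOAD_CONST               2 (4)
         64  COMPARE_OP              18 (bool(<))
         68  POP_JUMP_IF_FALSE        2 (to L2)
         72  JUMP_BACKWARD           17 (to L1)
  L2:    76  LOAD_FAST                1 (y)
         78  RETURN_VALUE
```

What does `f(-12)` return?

LOAD_FAST_LOAD_FAST a,a → push -12,-12. Stack: [-12, -12]
BINARY_OP & → -12 & -12 = -12. Stack: [-12]
STORE_FAST y → y=-12. Stack: []
LOAD_FAST a → push -12. Stack: [-12]
LOAD_CONST → push 10. Stack: [-12, 10]
BINARY_OP + → -12 + 10 = -2. Stack: [-2]
LOAD_CONST → push 4. Stack: [-2, 4]
BINARY_OP | → -2 | 4 = -2. Stack: [-2]
STORE_FAST y → y=-2. Stack: []
LOAD_CONST → push 0. Stack: [0]
STORE_FAST i → i=0. Stack: []
LOAD_FAST i → push 0. Stack: [0]
LOAD_CONST → push 4. Stack: [0, 4]
COMPARE_OP bool(<) → 0 vs 4 = True. Stack: [True]
POP_JUMP_IF_FALSE → pop True; no jump. Stack: []
LOAD_FAST_LOAD_FAST y,y → push -2,-2. Stack: [-2, -2]
BINARY_OP * → -2 * -2 = 4. Stack: [4]
STORE_FAST y → y=4. Stack: []
LOAD_FAST i → push 0. Stack: [0]
LOAD_CONST → push 1. Stack: [0, 1]
BINARY_OP + → 0 + 1 = 1. Stack: [1]
STORE_FAST i → i=1. Stack: []
LOAD_FAST i → push 1. Stack: [1]
LOAD_CONST → push 4. Stack: [1, 4]
COMPARE_OP bool(<) → 1 vs 4 = True. Stack: [True]
POP_JUMP_IF_FALSE → pop True; no jump. Stack: []
LOAD_FAST_LOAD_FAST y,y → push 4,4. Stack: [4, 4]
BINARY_OP * → 4 * 4 = 16. Stack: [16]
STORE_FAST y → y=16. Stack: []
LOAD_FAST i → push 1. Stack: [1]
LOAD_CONST → push 1. Stack: [1, 1]
BINARY_OP + → 1 + 1 = 2. Stack: [2]
STORE_FAST i → i=2. Stack: []
LOAD_FAST i → push 2. Stack: [2]
LOAD_CONST → push 4. Stack: [2, 4]
COMPARE_OP bool(<) → 2 vs 4 = True. Stack: [True]
POP_JUMP_IF_FALSE → pop True; no jump. Stack: []
LOAD_FAST_LOAD_FAST y,y → push 16,16. Stack: [16, 16]
BINARY_OP * → 16 * 16 = 256. Stack: [256]
STORE_FAST y → y=256. Stack: []
LOAD_FAST i → push 2. Stack: [2]
LOAD_CONST → push 1. Stack: [2, 1]
BINARY_OP + → 2 + 1 = 3. Stack: [3]
STORE_FAST i → i=3. Stack: []
LOAD_FAST i → push 3. Stack: [3]
LOAD_CONST → push 4. Stack: [3, 4]
COMPARE_OP bool(<) → 3 vs 4 = True. Stack: [True]
POP_JUMP_IF_FALSE → pop True; no jump. Stack: []
LOAD_FAST_LOAD_FAST y,y → push 256,256. Stack: [256, 256]
BINARY_OP * → 256 * 256 = 65536. Stack: [65536]
STORE_FAST y → y=65536. Stack: []
LOAD_FAST i → push 3. Stack: [3]
LOAD_CONST → push 1. Stack: [3, 1]
BINARY_OP + → 3 + 1 = 4. Stack: [4]
STORE_FAST i → i=4. Stack: []
LOAD_FAST i → push 4. Stack: [4]
LOAD_CONST → push 4. Stack: [4, 4]
COMPARE_OP bool(<) → 4 vs 4 = False. Stack: [False]
POP_JUMP_IF_FALSE → pop False; jump. Stack: []
LOAD_FAST y → push 65536. Stack: [65536]
RETURN_VALUE → return 65536.

65536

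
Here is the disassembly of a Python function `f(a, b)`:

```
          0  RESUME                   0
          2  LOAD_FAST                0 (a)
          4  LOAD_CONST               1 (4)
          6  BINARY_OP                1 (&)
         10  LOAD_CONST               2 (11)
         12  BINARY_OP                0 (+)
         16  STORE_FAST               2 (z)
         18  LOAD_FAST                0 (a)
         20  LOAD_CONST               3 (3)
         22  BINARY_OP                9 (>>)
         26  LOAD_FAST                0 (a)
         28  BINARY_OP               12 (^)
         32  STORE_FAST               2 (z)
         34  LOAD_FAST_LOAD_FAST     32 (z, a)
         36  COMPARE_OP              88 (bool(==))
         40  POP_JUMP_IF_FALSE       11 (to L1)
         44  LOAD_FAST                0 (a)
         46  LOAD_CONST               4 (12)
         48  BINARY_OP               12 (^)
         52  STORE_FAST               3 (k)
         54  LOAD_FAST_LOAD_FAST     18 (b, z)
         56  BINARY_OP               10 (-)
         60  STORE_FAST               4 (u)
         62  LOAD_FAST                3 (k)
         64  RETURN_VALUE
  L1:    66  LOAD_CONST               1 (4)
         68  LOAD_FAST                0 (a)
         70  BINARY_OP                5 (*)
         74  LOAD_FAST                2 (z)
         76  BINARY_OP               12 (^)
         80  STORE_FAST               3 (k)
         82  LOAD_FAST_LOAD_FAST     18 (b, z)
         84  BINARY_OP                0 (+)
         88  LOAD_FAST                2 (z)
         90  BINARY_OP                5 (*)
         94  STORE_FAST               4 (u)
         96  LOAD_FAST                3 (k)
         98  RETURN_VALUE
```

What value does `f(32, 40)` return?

LOAD_FAST a → push 32. Stack: [32]
LOAD_CONST → push 4. Stack: [32, 4]
BINARY_OP & → 32 & 4 = 0. Stack: [0]
LOAD_CONST → push 11. Stack: [0, 11]
BINARY_OP + → 0 + 11 = 11. Stack: [11]
STORE_FAST z → z=11. Stack: []
LOAD_FAST a → push 32. Stack: [32]
LOAD_CONST → push 3. Stack: [32, 3]
BINARY_OP >> → 32 >> 3 = 4. Stack: [4]
LOAD_FAST a → push 32. Stack: [4, 32]
BINARY_OP ^ → 4 ^ 32 = 36. Stack: [36]
STORE_FAST z → z=36. Stack: []
LOAD_FAST_LOAD_FAST z,a → push 36,32. Stack: [36, 32]
COMPARE_OP bool(==) → 36 vs 32 = False. Stack: [False]
POP_JUMP_IF_FALSE → pop False; jump. Stack: []
LOAD_CONST → push 4. Stack: [4]
LOAD_FAST a → push 32. Stack: [4, 32]
BINARY_OP * → 4 * 32 = 128. Stack: [128]
LOAD_FAST z → push 36. Stack: [128, 36]
BINARY_OP ^ → 128 ^ 36 = 164. Stack: [164]
STORE_FAST k → k=164. Stack: []
LOAD_FAST_LOAD_FAST b,z → push 40,36. Stack: [40, 36]
BINARY_OP + → 40 + 36 = 76. Stack: [76]
LOAD_FAST z → push 36. Stack: [76, 36]
BINARY_OP * → 76 * 36 = 2736. Stack: [2736]
STORE_FAST u → u=2736. Stack: []
LOAD_FAST k → push 164. Stack: [164]
RETURN_VALUE → return 164.

164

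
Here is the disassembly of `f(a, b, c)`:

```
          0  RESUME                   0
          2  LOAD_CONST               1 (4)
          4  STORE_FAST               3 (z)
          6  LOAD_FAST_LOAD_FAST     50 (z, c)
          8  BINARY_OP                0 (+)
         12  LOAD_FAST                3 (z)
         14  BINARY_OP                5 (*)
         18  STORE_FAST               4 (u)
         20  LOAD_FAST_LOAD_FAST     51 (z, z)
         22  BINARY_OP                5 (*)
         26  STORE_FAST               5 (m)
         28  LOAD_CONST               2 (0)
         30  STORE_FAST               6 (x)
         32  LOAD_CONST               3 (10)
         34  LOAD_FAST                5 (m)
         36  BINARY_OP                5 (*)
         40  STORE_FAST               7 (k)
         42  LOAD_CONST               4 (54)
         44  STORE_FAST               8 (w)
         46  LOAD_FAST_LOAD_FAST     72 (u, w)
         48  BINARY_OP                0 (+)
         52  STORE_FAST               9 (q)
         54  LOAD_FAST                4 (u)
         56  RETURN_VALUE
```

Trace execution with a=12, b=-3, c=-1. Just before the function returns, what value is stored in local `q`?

LOAD_CONST → push 4. Stack: [4]
STORE_FAST z → z=4. Stack: []
LOAD_FAST_LOAD_FAST z,c → push 4,-1. Stack: [4, -1]
BINARY_OP + → 4 + -1 = 3. Stack: [3]
LOAD_FAST z → push 4. Stack: [3, 4]
BINARY_OP * → 3 * 4 = 12. Stack: [12]
STORE_FAST u → u=12. Stack: []
LOAD_FAST_LOAD_FAST z,z → push 4,4. Stack: [4, 4]
BINARY_OP * → 4 * 4 = 16. Stack: [16]
STORE_FAST m → m=16. Stack: []
LOAD_CONST → push 0. Stack: [0]
STORE_FAST x → x=0. Stack: []
LOAD_CONST → push 10. Stack: [10]
LOAD_FAST m → push 16. Stack: [10, 16]
BINARY_OP * → 10 * 16 = 160. Stack: [160]
STORE_FAST k → k=160. Stack: []
LOAD_CONST → push 54. Stack: [54]
STORE_FAST w → w=54. Stack: []
LOAD_FAST_LOAD_FAST u,w → push 12,54. Stack: [12, 54]
BINARY_OP + → 12 + 54 = 66. Stack: [66]
STORE_FAST q → q=66. Stack: []
LOAD_FAST u → push 12. Stack: [12]
RETURN_VALUE → return 12.

66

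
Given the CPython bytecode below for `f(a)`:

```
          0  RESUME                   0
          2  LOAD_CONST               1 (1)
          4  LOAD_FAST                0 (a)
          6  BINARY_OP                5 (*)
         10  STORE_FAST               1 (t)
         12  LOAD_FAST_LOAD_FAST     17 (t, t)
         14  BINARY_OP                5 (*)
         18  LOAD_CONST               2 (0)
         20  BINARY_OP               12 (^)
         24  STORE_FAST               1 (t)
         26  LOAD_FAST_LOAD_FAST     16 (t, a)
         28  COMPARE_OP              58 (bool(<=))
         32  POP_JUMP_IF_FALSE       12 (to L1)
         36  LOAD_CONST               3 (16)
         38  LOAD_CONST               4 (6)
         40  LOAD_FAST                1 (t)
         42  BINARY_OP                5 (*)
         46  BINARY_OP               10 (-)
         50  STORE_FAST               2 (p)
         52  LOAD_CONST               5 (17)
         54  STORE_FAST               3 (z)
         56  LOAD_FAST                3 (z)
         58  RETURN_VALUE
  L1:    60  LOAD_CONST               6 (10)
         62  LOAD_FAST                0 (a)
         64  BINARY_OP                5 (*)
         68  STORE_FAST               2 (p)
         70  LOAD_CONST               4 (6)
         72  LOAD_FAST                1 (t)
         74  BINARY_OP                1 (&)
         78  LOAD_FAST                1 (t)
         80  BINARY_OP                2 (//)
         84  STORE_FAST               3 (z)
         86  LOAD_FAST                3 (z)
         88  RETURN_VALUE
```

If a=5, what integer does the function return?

0

LOAD_CONST → push 1. Stack: [1]
LOAD_FAST a → push 5. Stack: [1, 5]
BINARY_OP * → 1 * 5 = 5. Stack: [5]
STORE_FAST t → t=5. Stack: []
LOAD_FAST_LOAD_FAST t,t → push 5,5. Stack: [5, 5]
BINARY_OP * → 5 * 5 = 25. Stack: [25]
LOAD_CONST → push 0. Stack: [25, 0]
BINARY_OP ^ → 25 ^ 0 = 25. Stack: [25]
STORE_FAST t → t=25. Stack: []
LOAD_FAST_LOAD_FAST t,a → push 25,5. Stack: [25, 5]
COMPARE_OP bool(<=) → 25 vs 5 = False. Stack: [False]
POP_JUMP_IF_FALSE → pop False; jump. Stack: []
LOAD_CONST → push 10. Stack: [10]
LOAD_FAST a → push 5. Stack: [10, 5]
BINARY_OP * → 10 * 5 = 50. Stack: [50]
STORE_FAST p → p=50. Stack: []
LOAD_CONST → push 6. Stack: [6]
LOAD_FAST t → push 25. Stack: [6, 25]
BINARY_OP & → 6 & 25 = 0. Stack: [0]
LOAD_FAST t → push 25. Stack: [0, 25]
BINARY_OP // → 0 // 25 = 0. Stack: [0]
STORE_FAST z → z=0. Stack: []
LOAD_FAST z → push 0. Stack: [0]
RETURN_VALUE → return 0.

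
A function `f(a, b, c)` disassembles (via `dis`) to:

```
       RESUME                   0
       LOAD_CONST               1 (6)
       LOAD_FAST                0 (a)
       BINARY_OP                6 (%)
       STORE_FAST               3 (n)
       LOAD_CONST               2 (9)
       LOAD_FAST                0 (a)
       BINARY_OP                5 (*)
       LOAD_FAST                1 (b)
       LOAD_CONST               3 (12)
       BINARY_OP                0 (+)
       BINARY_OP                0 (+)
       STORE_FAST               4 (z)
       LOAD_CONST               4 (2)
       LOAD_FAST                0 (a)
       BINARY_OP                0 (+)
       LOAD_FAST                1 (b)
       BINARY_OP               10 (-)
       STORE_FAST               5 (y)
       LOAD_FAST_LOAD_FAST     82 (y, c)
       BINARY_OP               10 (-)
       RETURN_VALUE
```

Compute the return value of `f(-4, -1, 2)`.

LOAD_CONST → push 6. Stack: [6]
LOAD_FAST a → push -4. Stack: [6, -4]
BINARY_OP % → 6 % -4 = -2. Stack: [-2]
STORE_FAST n → n=-2. Stack: []
LOAD_CONST → push 9. Stack: [9]
LOAD_FAST a → push -4. Stack: [9, -4]
BINARY_OP * → 9 * -4 = -36. Stack: [-36]
LOAD_FAST b → push -1. Stack: [-36, -1]
LOAD_CONST → push 12. Stack: [-36, -1, 12]
BINARY_OP + → -1 + 12 = 11. Stack: [-36, 11]
BINARY_OP + → -36 + 11 = -25. Stack: [-25]
STORE_FAST z → z=-25. Stack: []
LOAD_CONST → push 2. Stack: [2]
LOAD_FAST a → push -4. Stack: [2, -4]
BINARY_OP + → 2 + -4 = -2. Stack: [-2]
LOAD_FAST b → push -1. Stack: [-2, -1]
BINARY_OP - → -2 - -1 = -1. Stack: [-1]
STORE_FAST y → y=-1. Stack: []
LOAD_FAST_LOAD_FAST y,c → push -1,2. Stack: [-1, 2]
BINARY_OP - → -1 - 2 = -3. Stack: [-3]
RETURN_VALUE → return -3.

-3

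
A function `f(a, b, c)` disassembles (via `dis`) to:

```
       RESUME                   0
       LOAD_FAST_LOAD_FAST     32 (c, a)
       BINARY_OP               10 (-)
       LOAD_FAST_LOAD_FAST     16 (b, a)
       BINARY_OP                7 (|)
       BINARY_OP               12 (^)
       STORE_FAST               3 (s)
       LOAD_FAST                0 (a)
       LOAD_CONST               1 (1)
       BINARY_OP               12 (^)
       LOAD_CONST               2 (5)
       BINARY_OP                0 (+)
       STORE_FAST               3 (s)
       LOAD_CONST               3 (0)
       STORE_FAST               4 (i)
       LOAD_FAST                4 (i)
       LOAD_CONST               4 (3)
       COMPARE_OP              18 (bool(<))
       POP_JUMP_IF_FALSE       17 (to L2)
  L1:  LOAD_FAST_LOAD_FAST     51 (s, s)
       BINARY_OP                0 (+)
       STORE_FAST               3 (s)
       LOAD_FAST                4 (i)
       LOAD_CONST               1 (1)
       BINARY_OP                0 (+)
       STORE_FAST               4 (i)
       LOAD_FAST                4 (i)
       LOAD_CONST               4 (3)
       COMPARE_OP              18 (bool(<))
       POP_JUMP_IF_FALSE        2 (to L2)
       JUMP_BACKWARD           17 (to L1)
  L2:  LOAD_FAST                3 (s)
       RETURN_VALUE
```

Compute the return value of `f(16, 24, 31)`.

LOAD_FAST_LOAD_FAST c,a → push 31,16. Stack: [31, 16]
BINARY_OP - → 31 - 16 = 15. Stack: [15]
LOAD_FAST_LOAD_FAST b,a → push 24,16. Stack: [15, 24, 16]
BINARY_OP | → 24 | 16 = 24. Stack: [15, 24]
BINARY_OP ^ → 15 ^ 24 = 23. Stack: [23]
STORE_FAST s → s=23. Stack: []
LOAD_FAST a → push 16. Stack: [16]
LOAD_CONST → push 1. Stack: [16, 1]
BINARY_OP ^ → 16 ^ 1 = 17. Stack: [17]
LOAD_CONST → push 5. Stack: [17, 5]
BINARY_OP + → 17 + 5 = 22. Stack: [22]
STORE_FAST s → s=22. Stack: []
LOAD_CONST → push 0. Stack: [0]
STORE_FAST i → i=0. Stack: []
LOAD_FAST i → push 0. Stack: [0]
LOAD_CONST → push 3. Stack: [0, 3]
COMPARE_OP bool(<) → 0 vs 3 = True. Stack: [True]
POP_JUMP_IF_FALSE → pop True; no jump. Stack: []
LOAD_FAST_LOAD_FAST s,s → push 22,22. Stack: [22, 22]
BINARY_OP + → 22 + 22 = 44. Stack: [44]
STORE_FAST s → s=44. Stack: []
LOAD_FAST i → push 0. Stack: [0]
LOAD_CONST → push 1. Stack: [0, 1]
BINARY_OP + → 0 + 1 = 1. Stack: [1]
STORE_FAST i → i=1. Stack: []
LOAD_FAST i → push 1. Stack: [1]
LOAD_CONST → push 3. Stack: [1, 3]
COMPARE_OP bool(<) → 1 vs 3 = True. Stack: [True]
POP_JUMP_IF_FALSE → pop True; no jump. Stack: []
LOAD_FAST_LOAD_FAST s,s → push 44,44. Stack: [44, 44]
BINARY_OP + → 44 + 44 = 88. Stack: [88]
STORE_FAST s → s=88. Stack: []
LOAD_FAST i → push 1. Stack: [1]
LOAD_CONST → push 1. Stack: [1, 1]
BINARY_OP + → 1 + 1 = 2. Stack: [2]
STORE_FAST i → i=2. Stack: []
LOAD_FAST i → push 2. Stack: [2]
LOAD_CONST → push 3. Stack: [2, 3]
COMPARE_OP bool(<) → 2 vs 3 = True. Stack: [True]
POP_JUMP_IF_FALSE → pop True; no jump. Stack: []
LOAD_FAST_LOAD_FAST s,s → push 88,88. Stack: [88, 88]
BINARY_OP + → 88 + 88 = 176. Stack: [176]
STORE_FAST s → s=176. Stack: []
LOAD_FAST i → push 2. Stack: [2]
LOAD_CONST → push 1. Stack: [2, 1]
BINARY_OP + → 2 + 1 = 3. Stack: [3]
STORE_FAST i → i=3. Stack: []
LOAD_FAST i → push 3. Stack: [3]
LOAD_CONST → push 3. Stack: [3, 3]
COMPARE_OP bool(<) → 3 vs 3 = False. Stack: [False]
POP_JUMP_IF_FALSE → pop False; jump. Stack: []
LOAD_FAST s → push 176. Stack: [176]
RETURN_VALUE → return 176.

176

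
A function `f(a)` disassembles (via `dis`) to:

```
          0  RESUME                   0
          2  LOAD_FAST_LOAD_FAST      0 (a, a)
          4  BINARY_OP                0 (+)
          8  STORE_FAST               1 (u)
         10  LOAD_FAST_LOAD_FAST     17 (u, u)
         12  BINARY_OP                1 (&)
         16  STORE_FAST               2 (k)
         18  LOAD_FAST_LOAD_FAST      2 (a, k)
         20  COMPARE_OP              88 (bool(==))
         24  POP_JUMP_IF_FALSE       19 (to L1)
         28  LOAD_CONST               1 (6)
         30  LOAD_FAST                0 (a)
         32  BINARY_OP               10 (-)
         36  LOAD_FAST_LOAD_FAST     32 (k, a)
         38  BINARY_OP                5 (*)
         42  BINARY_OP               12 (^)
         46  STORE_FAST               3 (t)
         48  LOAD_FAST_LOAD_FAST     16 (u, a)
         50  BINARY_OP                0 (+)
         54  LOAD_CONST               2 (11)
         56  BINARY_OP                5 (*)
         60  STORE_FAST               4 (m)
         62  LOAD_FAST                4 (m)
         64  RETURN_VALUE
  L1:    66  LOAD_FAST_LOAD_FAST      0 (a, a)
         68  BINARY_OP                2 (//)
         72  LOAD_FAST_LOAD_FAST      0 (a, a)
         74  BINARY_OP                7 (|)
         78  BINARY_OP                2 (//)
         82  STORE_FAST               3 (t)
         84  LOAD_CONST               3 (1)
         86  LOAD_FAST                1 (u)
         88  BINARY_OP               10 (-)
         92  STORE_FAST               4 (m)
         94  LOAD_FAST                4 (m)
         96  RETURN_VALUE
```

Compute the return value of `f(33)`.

-65

LOAD_FAST_LOAD_FAST a,a → push 33,33. Stack: [33, 33]
BINARY_OP + → 33 + 33 = 66. Stack: [66]
STORE_FAST u → u=66. Stack: []
LOAD_FAST_LOAD_FAST u,u → push 66,66. Stack: [66, 66]
BINARY_OP & → 66 & 66 = 66. Stack: [66]
STORE_FAST k → k=66. Stack: []
LOAD_FAST_LOAD_FAST a,k → push 33,66. Stack: [33, 66]
COMPARE_OP bool(==) → 33 vs 66 = False. Stack: [False]
POP_JUMP_IF_FALSE → pop False; jump. Stack: []
LOAD_FAST_LOAD_FAST a,a → push 33,33. Stack: [33, 33]
BINARY_OP // → 33 // 33 = 1. Stack: [1]
LOAD_FAST_LOAD_FAST a,a → push 33,33. Stack: [1, 33, 33]
BINARY_OP | → 33 | 33 = 33. Stack: [1, 33]
BINARY_OP // → 1 // 33 = 0. Stack: [0]
STORE_FAST t → t=0. Stack: []
LOAD_CONST → push 1. Stack: [1]
LOAD_FAST u → push 66. Stack: [1, 66]
BINARY_OP - → 1 - 66 = -65. Stack: [-65]
STORE_FAST m → m=-65. Stack: []
LOAD_FAST m → push -65. Stack: [-65]
RETURN_VALUE → return -65.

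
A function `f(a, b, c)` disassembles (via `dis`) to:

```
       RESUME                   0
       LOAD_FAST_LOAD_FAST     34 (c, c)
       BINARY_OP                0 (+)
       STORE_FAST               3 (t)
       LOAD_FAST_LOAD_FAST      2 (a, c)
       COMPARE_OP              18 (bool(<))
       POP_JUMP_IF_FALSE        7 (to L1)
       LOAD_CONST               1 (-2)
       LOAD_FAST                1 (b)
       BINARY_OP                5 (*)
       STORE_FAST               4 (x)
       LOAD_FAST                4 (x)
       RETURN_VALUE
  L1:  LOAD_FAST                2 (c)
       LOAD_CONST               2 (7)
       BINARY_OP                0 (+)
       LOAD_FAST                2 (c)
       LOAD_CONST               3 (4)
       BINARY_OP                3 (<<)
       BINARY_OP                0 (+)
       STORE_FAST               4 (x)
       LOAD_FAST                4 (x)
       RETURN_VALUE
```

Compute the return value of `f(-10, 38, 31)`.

LOAD_FAST_LOAD_FAST c,c → push 31,31. Stack: [31, 31]
BINARY_OP + → 31 + 31 = 62. Stack: [62]
STORE_FAST t → t=62. Stack: []
LOAD_FAST_LOAD_FAST a,c → push -10,31. Stack: [-10, 31]
COMPARE_OP bool(<) → -10 vs 31 = True. Stack: [True]
POP_JUMP_IF_FALSE → pop True; no jump. Stack: []
LOAD_CONST → push -2. Stack: [-2]
LOAD_FAST b → push 38. Stack: [-2, 38]
BINARY_OP * → -2 * 38 = -76. Stack: [-76]
STORE_FAST x → x=-76. Stack: []
LOAD_FAST x → push -76. Stack: [-76]
RETURN_VALUE → return -76.

-76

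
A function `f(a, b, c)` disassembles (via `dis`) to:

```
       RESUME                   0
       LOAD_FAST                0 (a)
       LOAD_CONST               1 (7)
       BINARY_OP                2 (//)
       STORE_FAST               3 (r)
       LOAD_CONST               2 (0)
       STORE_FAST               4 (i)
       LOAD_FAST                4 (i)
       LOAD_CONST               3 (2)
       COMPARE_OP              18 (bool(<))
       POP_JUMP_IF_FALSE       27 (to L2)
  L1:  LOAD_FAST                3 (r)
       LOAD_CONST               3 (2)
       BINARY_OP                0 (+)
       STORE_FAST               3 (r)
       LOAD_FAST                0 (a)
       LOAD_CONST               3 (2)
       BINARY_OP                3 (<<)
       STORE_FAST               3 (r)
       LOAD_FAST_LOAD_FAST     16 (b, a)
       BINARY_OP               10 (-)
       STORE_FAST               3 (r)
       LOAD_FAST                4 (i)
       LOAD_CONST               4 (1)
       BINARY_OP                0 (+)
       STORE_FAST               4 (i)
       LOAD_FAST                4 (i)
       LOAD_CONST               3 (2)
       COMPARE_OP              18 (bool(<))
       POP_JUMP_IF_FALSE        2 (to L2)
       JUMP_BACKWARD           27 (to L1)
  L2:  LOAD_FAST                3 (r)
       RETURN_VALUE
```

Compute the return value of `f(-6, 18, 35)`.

24

LOAD_FAST a → push -6. Stack: [-6]
LOAD_CONST → push 7. Stack: [-6, 7]
BINARY_OP // → -6 // 7 = -1. Stack: [-1]
STORE_FAST r → r=-1. Stack: []
LOAD_CONST → push 0. Stack: [0]
STORE_FAST i → i=0. Stack: []
LOAD_FAST i → push 0. Stack: [0]
LOAD_CONST → push 2. Stack: [0, 2]
COMPARE_OP bool(<) → 0 vs 2 = True. Stack: [True]
POP_JUMP_IF_FALSE → pop True; no jump. Stack: []
LOAD_FAST r → push -1. Stack: [-1]
LOAD_CONST → push 2. Stack: [-1, 2]
BINARY_OP + → -1 + 2 = 1. Stack: [1]
STORE_FAST r → r=1. Stack: []
LOAD_FAST a → push -6. Stack: [-6]
LOAD_CONST → push 2. Stack: [-6, 2]
BINARY_OP << → -6 << 2 = -24. Stack: [-24]
STORE_FAST r → r=-24. Stack: []
LOAD_FAST_LOAD_FAST b,a → push 18,-6. Stack: [18, -6]
BINARY_OP - → 18 - -6 = 24. Stack: [24]
STORE_FAST r → r=24. Stack: []
LOAD_FAST i → push 0. Stack: [0]
LOAD_CONST → push 1. Stack: [0, 1]
BINARY_OP + → 0 + 1 = 1. Stack: [1]
STORE_FAST i → i=1. Stack: []
LOAD_FAST i → push 1. Stack: [1]
LOAD_CONST → push 2. Stack: [1, 2]
COMPARE_OP bool(<) → 1 vs 2 = True. Stack: [True]
POP_JUMP_IF_FALSE → pop True; no jump. Stack: []
LOAD_FAST r → push 24. Stack: [24]
LOAD_CONST → push 2. Stack: [24, 2]
BINARY_OP + → 24 + 2 = 26. Stack: [26]
STORE_FAST r → r=26. Stack: []
LOAD_FAST a → push -6. Stack: [-6]
LOAD_CONST → push 2. Stack: [-6, 2]
BINARY_OP << → -6 << 2 = -24. Stack: [-24]
STORE_FAST r → r=-24. Stack: []
LOAD_FAST_LOAD_FAST b,a → push 18,-6. Stack: [18, -6]
BINARY_OP - → 18 - -6 = 24. Stack: [24]
STORE_FAST r → r=24. Stack: []
LOAD_FAST i → push 1. Stack: [1]
LOAD_CONST → push 1. Stack: [1, 1]
BINARY_OP + → 1 + 1 = 2. Stack: [2]
STORE_FAST i → i=2. Stack: []
LOAD_FAST i → push 2. Stack: [2]
LOAD_CONST → push 2. Stack: [2, 2]
COMPARE_OP bool(<) → 2 vs 2 = False. Stack: [False]
POP_JUMP_IF_FALSE → pop False; jump. Stack: []
LOAD_FAST r → push 24. Stack: [24]
RETURN_VALUE → return 24.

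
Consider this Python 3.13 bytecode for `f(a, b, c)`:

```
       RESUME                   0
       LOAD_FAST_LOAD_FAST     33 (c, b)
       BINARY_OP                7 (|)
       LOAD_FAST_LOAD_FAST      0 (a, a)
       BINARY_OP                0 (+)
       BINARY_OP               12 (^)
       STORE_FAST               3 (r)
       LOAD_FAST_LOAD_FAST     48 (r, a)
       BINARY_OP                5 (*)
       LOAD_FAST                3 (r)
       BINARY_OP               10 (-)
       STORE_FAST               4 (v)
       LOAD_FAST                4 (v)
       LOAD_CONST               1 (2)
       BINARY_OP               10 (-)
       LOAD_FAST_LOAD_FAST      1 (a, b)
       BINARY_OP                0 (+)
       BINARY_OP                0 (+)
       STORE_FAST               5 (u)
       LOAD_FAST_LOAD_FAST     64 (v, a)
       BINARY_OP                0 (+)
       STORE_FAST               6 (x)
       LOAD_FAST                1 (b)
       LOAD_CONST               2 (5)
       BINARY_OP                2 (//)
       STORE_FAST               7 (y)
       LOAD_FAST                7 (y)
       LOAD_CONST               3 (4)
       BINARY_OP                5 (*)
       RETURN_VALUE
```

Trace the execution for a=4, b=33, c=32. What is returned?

24

LOAD_FAST_LOAD_FAST c,b → push 32,33. Stack: [32, 33]
BINARY_OP | → 32 | 33 = 33. Stack: [33]
LOAD_FAST_LOAD_FAST a,a → push 4,4. Stack: [33, 4, 4]
BINARY_OP + → 4 + 4 = 8. Stack: [33, 8]
BINARY_OP ^ → 33 ^ 8 = 41. Stack: [41]
STORE_FAST r → r=41. Stack: []
LOAD_FAST_LOAD_FAST r,a → push 41,4. Stack: [41, 4]
BINARY_OP * → 41 * 4 = 164. Stack: [164]
LOAD_FAST r → push 41. Stack: [164, 41]
BINARY_OP - → 164 - 41 = 123. Stack: [123]
STORE_FAST v → v=123. Stack: []
LOAD_FAST v → push 123. Stack: [123]
LOAD_CONST → push 2. Stack: [123, 2]
BINARY_OP - → 123 - 2 = 121. Stack: [121]
LOAD_FAST_LOAD_FAST a,b → push 4,33. Stack: [121, 4, 33]
BINARY_OP + → 4 + 33 = 37. Stack: [121, 37]
BINARY_OP + → 121 + 37 = 158. Stack: [158]
STORE_FAST u → u=158. Stack: []
LOAD_FAST_LOAD_FAST v,a → push 123,4. Stack: [123, 4]
BINARY_OP + → 123 + 4 = 127. Stack: [127]
STORE_FAST x → x=127. Stack: []
LOAD_FAST b → push 33. Stack: [33]
LOAD_CONST → push 5. Stack: [33, 5]
BINARY_OP // → 33 // 5 = 6. Stack: [6]
STORE_FAST y → y=6. Stack: []
LOAD_FAST y → push 6. Stack: [6]
LOAD_CONST → push 4. Stack: [6, 4]
BINARY_OP * → 6 * 4 = 24. Stack: [24]
RETURN_VALUE → return 24.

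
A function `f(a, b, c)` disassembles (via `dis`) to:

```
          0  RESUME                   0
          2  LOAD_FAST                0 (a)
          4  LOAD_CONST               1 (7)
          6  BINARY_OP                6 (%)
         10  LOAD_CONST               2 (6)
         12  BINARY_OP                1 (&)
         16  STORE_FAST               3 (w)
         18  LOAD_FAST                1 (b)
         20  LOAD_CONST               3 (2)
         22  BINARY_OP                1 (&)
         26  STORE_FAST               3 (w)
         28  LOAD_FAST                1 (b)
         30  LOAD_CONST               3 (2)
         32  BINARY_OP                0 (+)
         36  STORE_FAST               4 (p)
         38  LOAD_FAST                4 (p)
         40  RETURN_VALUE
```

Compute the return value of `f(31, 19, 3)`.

LOAD_FAST a → push 31. Stack: [31]
LOAD_CONST → push 7. Stack: [31, 7]
BINARY_OP % → 31 % 7 = 3. Stack: [3]
LOAD_CONST → push 6. Stack: [3, 6]
BINARY_OP & → 3 & 6 = 2. Stack: [2]
STORE_FAST w → w=2. Stack: []
LOAD_FAST b → push 19. Stack: [19]
LOAD_CONST → push 2. Stack: [19, 2]
BINARY_OP & → 19 & 2 = 2. Stack: [2]
STORE_FAST w → w=2. Stack: []
LOAD_FAST b → push 19. Stack: [19]
LOAD_CONST → push 2. Stack: [19, 2]
BINARY_OP + → 19 + 2 = 21. Stack: [21]
STORE_FAST p → p=21. Stack: []
LOAD_FAST p → push 21. Stack: [21]
RETURN_VALUE → return 21.

21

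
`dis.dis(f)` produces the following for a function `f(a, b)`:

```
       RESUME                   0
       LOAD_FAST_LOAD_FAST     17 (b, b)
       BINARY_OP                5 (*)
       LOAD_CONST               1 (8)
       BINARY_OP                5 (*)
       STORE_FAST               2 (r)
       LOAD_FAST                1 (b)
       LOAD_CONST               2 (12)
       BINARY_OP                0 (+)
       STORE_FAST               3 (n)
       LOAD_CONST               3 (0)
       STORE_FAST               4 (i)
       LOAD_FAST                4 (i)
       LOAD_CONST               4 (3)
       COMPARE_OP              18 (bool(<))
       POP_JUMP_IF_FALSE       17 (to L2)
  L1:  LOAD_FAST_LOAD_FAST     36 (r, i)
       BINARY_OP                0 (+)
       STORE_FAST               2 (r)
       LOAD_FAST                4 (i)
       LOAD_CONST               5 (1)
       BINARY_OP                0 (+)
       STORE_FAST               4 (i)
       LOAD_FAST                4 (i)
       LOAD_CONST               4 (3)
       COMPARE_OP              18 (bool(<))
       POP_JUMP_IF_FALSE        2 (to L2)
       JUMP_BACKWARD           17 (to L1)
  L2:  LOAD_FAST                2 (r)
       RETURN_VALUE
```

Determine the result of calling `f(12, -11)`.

971

LOAD_FAST_LOAD_FAST b,b → push -11,-11. Stack: [-11, -11]
BINARY_OP * → -11 * -11 = 121. Stack: [121]
LOAD_CONST → push 8. Stack: [121, 8]
BINARY_OP * → 121 * 8 = 968. Stack: [968]
STORE_FAST r → r=968. Stack: []
LOAD_FAST b → push -11. Stack: [-11]
LOAD_CONST → push 12. Stack: [-11, 12]
BINARY_OP + → -11 + 12 = 1. Stack: [1]
STORE_FAST n → n=1. Stack: []
LOAD_CONST → push 0. Stack: [0]
STORE_FAST i → i=0. Stack: []
LOAD_FAST i → push 0. Stack: [0]
LOAD_CONST → push 3. Stack: [0, 3]
COMPARE_OP bool(<) → 0 vs 3 = True. Stack: [True]
POP_JUMP_IF_FALSE → pop True; no jump. Stack: []
LOAD_FAST_LOAD_FAST r,i → push 968,0. Stack: [968, 0]
BINARY_OP + → 968 + 0 = 968. Stack: [968]
STORE_FAST r → r=968. Stack: []
LOAD_FAST i → push 0. Stack: [0]
LOAD_CONST → push 1. Stack: [0, 1]
BINARY_OP + → 0 + 1 = 1. Stack: [1]
STORE_FAST i → i=1. Stack: []
LOAD_FAST i → push 1. Stack: [1]
LOAD_CONST → push 3. Stack: [1, 3]
COMPARE_OP bool(<) → 1 vs 3 = True. Stack: [True]
POP_JUMP_IF_FALSE → pop True; no jump. Stack: []
LOAD_FAST_LOAD_FAST r,i → push 968,1. Stack: [968, 1]
BINARY_OP + → 968 + 1 = 969. Stack: [969]
STORE_FAST r → r=969. Stack: []
LOAD_FAST i → push 1. Stack: [1]
LOAD_CONST → push 1. Stack: [1, 1]
BINARY_OP + → 1 + 1 = 2. Stack: [2]
STORE_FAST i → i=2. Stack: []
LOAD_FAST i → push 2. Stack: [2]
LOAD_CONST → push 3. Stack: [2, 3]
COMPARE_OP bool(<) → 2 vs 3 = True. Stack: [True]
POP_JUMP_IF_FALSE → pop True; no jump. Stack: []
LOAD_FAST_LOAD_FAST r,i → push 969,2. Stack: [969, 2]
BINARY_OP + → 969 + 2 = 971. Stack: [971]
STORE_FAST r → r=971. Stack: []
LOAD_FAST i → push 2. Stack: [2]
LOAD_CONST → push 1. Stack: [2, 1]
BINARY_OP + → 2 + 1 = 3. Stack: [3]
STORE_FAST i → i=3. Stack: []
LOAD_FAST i → push 3. Stack: [3]
LOAD_CONST → push 3. Stack: [3, 3]
COMPARE_OP bool(<) → 3 vs 3 = False. Stack: [False]
POP_JUMP_IF_FALSE → pop False; jump. Stack: []
LOAD_FAST r → push 971. Stack: [971]
RETURN_VALUE → return 971.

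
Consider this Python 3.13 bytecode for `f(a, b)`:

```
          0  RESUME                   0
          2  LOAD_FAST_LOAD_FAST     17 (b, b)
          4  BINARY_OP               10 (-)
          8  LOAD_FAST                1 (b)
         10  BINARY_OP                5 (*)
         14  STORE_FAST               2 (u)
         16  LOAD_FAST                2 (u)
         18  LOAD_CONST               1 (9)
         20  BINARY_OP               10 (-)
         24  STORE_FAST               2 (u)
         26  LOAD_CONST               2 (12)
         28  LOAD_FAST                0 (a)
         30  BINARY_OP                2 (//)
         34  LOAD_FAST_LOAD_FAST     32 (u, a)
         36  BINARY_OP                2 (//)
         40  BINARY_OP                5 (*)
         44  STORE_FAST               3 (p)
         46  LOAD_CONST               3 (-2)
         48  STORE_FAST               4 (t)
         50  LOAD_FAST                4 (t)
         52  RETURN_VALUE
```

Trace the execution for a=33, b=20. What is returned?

LOAD_FAST_LOAD_FAST b,b → push 20,20. Stack: [20, 20]
BINARY_OP - → 20 - 20 = 0. Stack: [0]
LOAD_FAST b → push 20. Stack: [0, 20]
BINARY_OP * → 0 * 20 = 0. Stack: [0]
STORE_FAST u → u=0. Stack: []
LOAD_FAST u → push 0. Stack: [0]
LOAD_CONST → push 9. Stack: [0, 9]
BINARY_OP - → 0 - 9 = -9. Stack: [-9]
STORE_FAST u → u=-9. Stack: []
LOAD_CONST → push 12. Stack: [12]
LOAD_FAST a → push 33. Stack: [12, 33]
BINARY_OP // → 12 // 33 = 0. Stack: [0]
LOAD_FAST_LOAD_FAST u,a → push -9,33. Stack: [0, -9, 33]
BINARY_OP // → -9 // 33 = -1. Stack: [0, -1]
BINARY_OP * → 0 * -1 = 0. Stack: [0]
STORE_FAST p → p=0. Stack: []
LOAD_CONST → push -2. Stack: [-2]
STORE_FAST t → t=-2. Stack: []
LOAD_FAST t → push -2. Stack: [-2]
RETURN_VALUE → return -2.

-2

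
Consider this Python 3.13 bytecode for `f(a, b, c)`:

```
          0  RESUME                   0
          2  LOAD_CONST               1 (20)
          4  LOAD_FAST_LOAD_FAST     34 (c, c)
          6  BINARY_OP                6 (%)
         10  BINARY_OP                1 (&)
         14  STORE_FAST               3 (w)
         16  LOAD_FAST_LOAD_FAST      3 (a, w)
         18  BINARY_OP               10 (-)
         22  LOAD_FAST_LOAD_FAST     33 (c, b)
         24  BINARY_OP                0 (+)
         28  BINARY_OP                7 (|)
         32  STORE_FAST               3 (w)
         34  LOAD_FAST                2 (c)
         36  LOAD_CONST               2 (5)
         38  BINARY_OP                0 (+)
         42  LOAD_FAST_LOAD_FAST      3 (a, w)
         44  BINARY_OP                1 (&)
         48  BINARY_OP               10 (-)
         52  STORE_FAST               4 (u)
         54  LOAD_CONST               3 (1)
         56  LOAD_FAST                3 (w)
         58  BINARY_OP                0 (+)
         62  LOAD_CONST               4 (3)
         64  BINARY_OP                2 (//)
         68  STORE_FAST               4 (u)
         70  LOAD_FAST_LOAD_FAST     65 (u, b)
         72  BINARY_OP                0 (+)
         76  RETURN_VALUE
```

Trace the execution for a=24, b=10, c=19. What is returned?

20

LOAD_CONST → push 20. Stack: [20]
LOAD_FAST_LOAD_FAST c,c → push 19,19. Stack: [20, 19, 19]
BINARY_OP % → 19 % 19 = 0. Stack: [20, 0]
BINARY_OP & → 20 & 0 = 0. Stack: [0]
STORE_FAST w → w=0. Stack: []
LOAD_FAST_LOAD_FAST a,w → push 24,0. Stack: [24, 0]
BINARY_OP - → 24 - 0 = 24. Stack: [24]
LOAD_FAST_LOAD_FAST c,b → push 19,10. Stack: [24, 19, 10]
BINARY_OP + → 19 + 10 = 29. Stack: [24, 29]
BINARY_OP | → 24 | 29 = 29. Stack: [29]
STORE_FAST w → w=29. Stack: []
LOAD_FAST c → push 19. Stack: [19]
LOAD_CONST → push 5. Stack: [19, 5]
BINARY_OP + → 19 + 5 = 24. Stack: [24]
LOAD_FAST_LOAD_FAST a,w → push 24,29. Stack: [24, 24, 29]
BINARY_OP & → 24 & 29 = 24. Stack: [24, 24]
BINARY_OP - → 24 - 24 = 0. Stack: [0]
STORE_FAST u → u=0. Stack: []
LOAD_CONST → push 1. Stack: [1]
LOAD_FAST w → push 29. Stack: [1, 29]
BINARY_OP + → 1 + 29 = 30. Stack: [30]
LOAD_CONST → push 3. Stack: [30, 3]
BINARY_OP // → 30 // 3 = 10. Stack: [10]
STORE_FAST u → u=10. Stack: []
LOAD_FAST_LOAD_FAST u,b → push 10,10. Stack: [10, 10]
BINARY_OP + → 10 + 10 = 20. Stack: [20]
RETURN_VALUE → return 20.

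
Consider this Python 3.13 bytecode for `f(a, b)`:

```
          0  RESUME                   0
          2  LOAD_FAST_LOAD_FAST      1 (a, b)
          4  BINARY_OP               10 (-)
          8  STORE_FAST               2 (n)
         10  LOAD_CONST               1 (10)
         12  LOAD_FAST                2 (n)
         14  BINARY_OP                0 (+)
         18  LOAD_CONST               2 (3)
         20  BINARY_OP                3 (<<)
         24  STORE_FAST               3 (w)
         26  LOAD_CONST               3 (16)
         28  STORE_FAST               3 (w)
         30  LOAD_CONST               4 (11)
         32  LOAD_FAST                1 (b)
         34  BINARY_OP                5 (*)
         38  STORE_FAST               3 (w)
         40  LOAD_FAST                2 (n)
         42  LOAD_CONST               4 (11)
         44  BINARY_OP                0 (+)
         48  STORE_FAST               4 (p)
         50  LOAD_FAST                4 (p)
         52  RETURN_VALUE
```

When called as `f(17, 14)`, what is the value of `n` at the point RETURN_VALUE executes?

LOAD_FAST_LOAD_FAST a,b → push 17,14. Stack: [17, 14]
BINARY_OP - → 17 - 14 = 3. Stack: [3]
STORE_FAST n → n=3. Stack: []
LOAD_CONST → push 10. Stack: [10]
LOAD_FAST n → push 3. Stack: [10, 3]
BINARY_OP + → 10 + 3 = 13. Stack: [13]
LOAD_CONST → push 3. Stack: [13, 3]
BINARY_OP << → 13 << 3 = 104. Stack: [104]
STORE_FAST w → w=104. Stack: []
LOAD_CONST → push 16. Stack: [16]
STORE_FAST w → w=16. Stack: []
LOAD_CONST → push 11. Stack: [11]
LOAD_FAST b → push 14. Stack: [11, 14]
BINARY_OP * → 11 * 14 = 154. Stack: [154]
STORE_FAST w → w=154. Stack: []
LOAD_FAST n → push 3. Stack: [3]
LOAD_CONST → push 11. Stack: [3, 11]
BINARY_OP + → 3 + 11 = 14. Stack: [14]
STORE_FAST p → p=14. Stack: []
LOAD_FAST p → push 14. Stack: [14]
RETURN_VALUE → return 14.

3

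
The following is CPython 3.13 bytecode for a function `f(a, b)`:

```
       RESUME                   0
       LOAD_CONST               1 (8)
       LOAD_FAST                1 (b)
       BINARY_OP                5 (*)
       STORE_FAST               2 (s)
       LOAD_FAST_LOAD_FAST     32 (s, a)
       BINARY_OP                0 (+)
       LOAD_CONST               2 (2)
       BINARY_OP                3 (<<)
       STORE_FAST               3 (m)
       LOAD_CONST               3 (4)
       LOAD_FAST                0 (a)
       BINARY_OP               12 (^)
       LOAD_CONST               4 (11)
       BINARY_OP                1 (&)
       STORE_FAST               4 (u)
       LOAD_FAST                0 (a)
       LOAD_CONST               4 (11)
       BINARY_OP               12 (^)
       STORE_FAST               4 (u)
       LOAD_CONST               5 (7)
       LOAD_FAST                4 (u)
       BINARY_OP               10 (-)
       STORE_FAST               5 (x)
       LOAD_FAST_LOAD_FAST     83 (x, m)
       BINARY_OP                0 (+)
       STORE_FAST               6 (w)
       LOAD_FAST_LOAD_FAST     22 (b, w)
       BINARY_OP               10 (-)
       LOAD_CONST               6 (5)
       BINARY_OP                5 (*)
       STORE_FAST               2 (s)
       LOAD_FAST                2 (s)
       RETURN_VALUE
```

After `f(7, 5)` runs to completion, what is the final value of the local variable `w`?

LOAD_CONST → push 8. Stack: [8]
LOAD_FAST b → push 5. Stack: [8, 5]
BINARY_OP * → 8 * 5 = 40. Stack: [40]
STORE_FAST s → s=40. Stack: []
LOAD_FAST_LOAD_FAST s,a → push 40,7. Stack: [40, 7]
BINARY_OP + → 40 + 7 = 47. Stack: [47]
LOAD_CONST → push 2. Stack: [47, 2]
BINARY_OP << → 47 << 2 = 188. Stack: [188]
STORE_FAST m → m=188. Stack: []
LOAD_CONST → push 4. Stack: [4]
LOAD_FAST a → push 7. Stack: [4, 7]
BINARY_OP ^ → 4 ^ 7 = 3. Stack: [3]
LOAD_CONST → push 11. Stack: [3, 11]
BINARY_OP & → 3 & 11 = 3. Stack: [3]
STORE_FAST u → u=3. Stack: []
LOAD_FAST a → push 7. Stack: [7]
LOAD_CONST → push 11. Stack: [7, 11]
BINARY_OP ^ → 7 ^ 11 = 12. Stack: [12]
STORE_FAST u → u=12. Stack: []
LOAD_CONST → push 7. Stack: [7]
LOAD_FAST u → push 12. Stack: [7, 12]
BINARY_OP - → 7 - 12 = -5. Stack: [-5]
STORE_FAST x → x=-5. Stack: []
LOAD_FAST_LOAD_FAST x,m → push -5,188. Stack: [-5, 188]
BINARY_OP + → -5 + 188 = 183. Stack: [183]
STORE_FAST w → w=183. Stack: []
LOAD_FAST_LOAD_FAST b,w → push 5,183. Stack: [5, 183]
BINARY_OP - → 5 - 183 = -178. Stack: [-178]
LOAD_CONST → push 5. Stack: [-178, 5]
BINARY_OP * → -178 * 5 = -890. Stack: [-890]
STORE_FAST s → s=-890. Stack: []
LOAD_FAST s → push -890. Stack: [-890]
RETURN_VALUE → return -890.

183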